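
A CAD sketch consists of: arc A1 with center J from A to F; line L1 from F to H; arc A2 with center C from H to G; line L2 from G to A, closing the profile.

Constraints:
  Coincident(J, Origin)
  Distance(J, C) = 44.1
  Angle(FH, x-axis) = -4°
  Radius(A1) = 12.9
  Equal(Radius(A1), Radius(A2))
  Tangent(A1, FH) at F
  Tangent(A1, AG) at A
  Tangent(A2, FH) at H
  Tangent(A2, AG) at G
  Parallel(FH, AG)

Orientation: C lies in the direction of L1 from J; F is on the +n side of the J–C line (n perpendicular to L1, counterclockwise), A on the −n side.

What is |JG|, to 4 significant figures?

45.95

The slot axis is L1's direction at -4.0°, so u = (cos -4.0°, sin -4.0°) = (0.9976, -0.06976) and n = (−sin -4.0°, cos -4.0°) = (0.06976, 0.9976). J is at the origin and C lies 44.1 along u from J, so C = 44.1·u = (43.99, -3.076). Tangency of A1 to both parallel lines with radius 12.9 puts F and A at J ± 12.9·n: F = (0.8999, 12.87), A = (-0.8999, -12.87). Equal radii place H and G the same way about C: H = C + 12.9·n = (44.89, 9.792), G = C − 12.9·n = (43.09, -15.94). Then |JG| = |G − J| = 45.95.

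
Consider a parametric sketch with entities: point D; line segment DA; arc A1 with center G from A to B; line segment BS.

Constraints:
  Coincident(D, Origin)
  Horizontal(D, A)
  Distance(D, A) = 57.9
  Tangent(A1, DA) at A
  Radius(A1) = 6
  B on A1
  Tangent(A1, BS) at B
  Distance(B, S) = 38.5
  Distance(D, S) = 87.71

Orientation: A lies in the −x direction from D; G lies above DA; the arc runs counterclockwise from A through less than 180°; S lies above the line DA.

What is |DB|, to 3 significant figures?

54.3

D is at the origin; D and A share the same y with |DA| = 57.9 and A on the −x side, so A = (-57.9, 0.00). The tangent condition forces GA to be normal to DA, so G = A + (0, 6) = (-57.9, 6.00). Since GB ⟂ BS (tangency), |GS| = √(6.0² + 38.5²) = 39.0 regardless of where B sits on A1. So S lies on both circle(D, 87.71) and circle(G, 39.0); the above-DA intersection is S = (-78.5, 39.1). B is the foot of the tangent from S: B = (-53.4, 9.92).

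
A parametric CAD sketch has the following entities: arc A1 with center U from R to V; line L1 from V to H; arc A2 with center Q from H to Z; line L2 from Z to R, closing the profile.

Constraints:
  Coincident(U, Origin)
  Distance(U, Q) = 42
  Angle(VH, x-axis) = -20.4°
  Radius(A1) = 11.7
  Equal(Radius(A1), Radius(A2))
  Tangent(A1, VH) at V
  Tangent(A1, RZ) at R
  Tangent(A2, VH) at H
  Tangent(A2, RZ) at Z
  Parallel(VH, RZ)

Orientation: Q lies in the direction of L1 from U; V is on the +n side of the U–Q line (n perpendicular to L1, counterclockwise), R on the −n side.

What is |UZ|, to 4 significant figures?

43.60

The slot axis is L1's direction at -20.4°, so u = (cos -20.4°, sin -20.4°) = (0.9373, -0.3486) and n = (−sin -20.4°, cos -20.4°) = (0.3486, 0.9373). U is at the origin and Q lies 42.0 along u from U, so Q = 42.0·u = (39.37, -14.64). Tangency of A1 to both parallel lines with radius 11.7 puts V and R at U ± 11.7·n: V = (4.078, 10.97), R = (-4.078, -10.97). Equal radii place H and Z the same way about Q: H = Q + 11.7·n = (43.44, -3.674), Z = Q − 11.7·n = (35.29, -25.61). Then |UZ| = |Z − U| = 43.60.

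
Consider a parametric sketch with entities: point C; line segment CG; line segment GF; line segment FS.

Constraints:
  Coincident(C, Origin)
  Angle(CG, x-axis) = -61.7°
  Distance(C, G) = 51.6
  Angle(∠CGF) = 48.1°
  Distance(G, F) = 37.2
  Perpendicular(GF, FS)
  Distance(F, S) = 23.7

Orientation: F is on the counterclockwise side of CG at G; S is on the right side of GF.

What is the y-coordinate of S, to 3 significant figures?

-18.5

C is at the origin; CG runs at -61.7° with length 51.6, so G = 51.6·(cos -61.7°, sin -61.7°) = (24.5, -45.4). ∠CGF = 48.1°, so GF runs at -61.7° + (180° − 48.1°) = 70.2° from the x-axis; with |GF| = 37.2, F = G + 37.2·(cos 70.2°, sin 70.2°) = (37.1, -10.4). GF is perpendicular to FS; with |FS| = 23.7 on the right of GF, S = F + 23.7·(0.941, -0.339) = (59.4, -18.5). So S.y = -18.5.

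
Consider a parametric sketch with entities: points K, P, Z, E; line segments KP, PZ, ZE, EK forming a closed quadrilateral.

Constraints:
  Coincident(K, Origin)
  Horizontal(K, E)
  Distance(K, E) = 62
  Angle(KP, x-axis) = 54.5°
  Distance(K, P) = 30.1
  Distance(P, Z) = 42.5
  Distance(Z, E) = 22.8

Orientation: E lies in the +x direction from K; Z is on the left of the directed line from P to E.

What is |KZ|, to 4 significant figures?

64.10

Checks: |PZ| = 42.50 ✓; |ZE| = 22.80 ✓.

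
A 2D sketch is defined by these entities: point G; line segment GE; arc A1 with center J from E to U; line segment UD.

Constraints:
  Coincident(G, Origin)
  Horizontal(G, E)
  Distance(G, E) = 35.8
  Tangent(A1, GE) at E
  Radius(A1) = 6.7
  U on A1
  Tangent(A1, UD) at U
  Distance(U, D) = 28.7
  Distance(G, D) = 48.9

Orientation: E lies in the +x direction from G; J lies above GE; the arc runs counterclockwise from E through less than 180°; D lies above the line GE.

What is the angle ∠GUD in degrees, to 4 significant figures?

83.33°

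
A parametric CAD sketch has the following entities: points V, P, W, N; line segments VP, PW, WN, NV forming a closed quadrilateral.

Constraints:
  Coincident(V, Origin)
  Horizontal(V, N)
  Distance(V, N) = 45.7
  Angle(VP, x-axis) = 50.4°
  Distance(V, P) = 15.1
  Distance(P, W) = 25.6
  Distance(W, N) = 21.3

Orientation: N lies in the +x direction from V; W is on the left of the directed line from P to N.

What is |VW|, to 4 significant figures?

38.86

V is at the origin; V and N share the same y with |VN| = 45.7 and N in +x, so N = (45.7, 0). VP runs at 50.4° with |VP| = 15.1, so P = (9.625, 11.63). W is determined by |PW| = 25.6 and |WN| = 21.3 together: it lies at the intersection of circle(P, 25.6) and circle(N, 21.3). With |PN| = 37.90, the foot of the radical line on PN is 21.61 from P and the perpendicular offset is √(25.6² − 21.61²) = 13.72. Taking the left-of-PN solution: W = (34.41, 18.06).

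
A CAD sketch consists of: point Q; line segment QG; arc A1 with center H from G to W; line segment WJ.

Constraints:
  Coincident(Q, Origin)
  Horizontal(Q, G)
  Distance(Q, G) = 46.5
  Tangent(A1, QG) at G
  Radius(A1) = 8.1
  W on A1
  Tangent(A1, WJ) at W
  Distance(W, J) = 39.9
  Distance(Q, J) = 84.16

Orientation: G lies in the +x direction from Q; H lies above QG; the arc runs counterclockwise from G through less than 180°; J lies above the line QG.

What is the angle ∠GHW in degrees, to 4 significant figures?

55.06°

Checks: |HW| = 8.100 ✓; ∠(HW, WJ) = 90.00° ✓; |WJ| = 39.90 ✓; |QJ| = 84.16 ✓.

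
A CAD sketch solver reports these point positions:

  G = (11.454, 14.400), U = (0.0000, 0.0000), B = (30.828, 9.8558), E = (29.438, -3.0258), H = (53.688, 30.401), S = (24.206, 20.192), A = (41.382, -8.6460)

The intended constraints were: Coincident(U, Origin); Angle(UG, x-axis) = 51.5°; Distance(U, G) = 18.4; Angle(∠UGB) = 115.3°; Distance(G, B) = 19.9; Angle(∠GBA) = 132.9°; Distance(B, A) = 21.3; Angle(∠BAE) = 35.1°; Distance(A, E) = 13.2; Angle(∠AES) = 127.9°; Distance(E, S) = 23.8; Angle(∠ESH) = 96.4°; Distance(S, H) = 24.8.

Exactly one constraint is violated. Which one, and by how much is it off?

Distance(S, H) = 24.8 — off by 6.40.

U = (0.00, 0.00) ✓; UG at 51.50° ✓; |UG| = 18.40 ✓; ∠UGB = 115.3° ✓; |GB| = 19.90 ✓; ∠GBA = 132.9° ✓; |BA| = 21.30 ✓; ∠BAE = 35.10° ✓; |AE| = 13.20 ✓; ∠AES = 127.9° ✓; |ES| = 23.80 ✓; ∠ESH = 96.40° ✓; |SH| = 31.20 ✗.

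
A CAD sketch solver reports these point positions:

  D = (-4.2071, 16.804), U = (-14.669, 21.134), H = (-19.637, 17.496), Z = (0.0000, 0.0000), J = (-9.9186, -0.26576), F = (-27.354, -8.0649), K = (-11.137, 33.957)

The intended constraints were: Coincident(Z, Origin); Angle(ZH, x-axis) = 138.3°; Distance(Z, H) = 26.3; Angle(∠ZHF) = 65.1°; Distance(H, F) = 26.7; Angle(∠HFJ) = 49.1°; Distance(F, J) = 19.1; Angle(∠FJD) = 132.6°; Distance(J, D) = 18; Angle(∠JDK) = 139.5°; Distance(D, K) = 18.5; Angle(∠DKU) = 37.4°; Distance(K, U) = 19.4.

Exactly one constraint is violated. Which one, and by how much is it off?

Distance(K, U) = 19.4 — off by 6.10.

Z = (0.00, 0.00) ✓; ZH at 138.3° ✓; |ZH| = 26.30 ✓; ∠ZHF = 65.10° ✓; |HF| = 26.70 ✓; ∠HFJ = 49.10° ✓; |FJ| = 19.10 ✓; ∠FJD = 132.6° ✓; |JD| = 18.00 ✓; ∠JDK = 139.5° ✓; |DK| = 18.50 ✓; ∠DKU = 37.40° ✓; |KU| = 13.30 ✗.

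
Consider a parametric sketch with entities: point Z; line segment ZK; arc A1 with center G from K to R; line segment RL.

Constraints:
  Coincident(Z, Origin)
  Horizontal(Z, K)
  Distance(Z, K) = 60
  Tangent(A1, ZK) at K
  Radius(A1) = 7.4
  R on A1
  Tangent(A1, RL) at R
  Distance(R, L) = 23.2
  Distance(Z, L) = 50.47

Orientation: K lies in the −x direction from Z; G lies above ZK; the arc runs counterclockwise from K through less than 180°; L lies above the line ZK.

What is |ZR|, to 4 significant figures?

53.45

Checks: |GK| = 7.400 ✓; |GR| = 7.400 ✓; ∠(GR, RL) = 90.00° ✓; |RL| = 23.20 ✓; |ZL| = 50.47 ✓.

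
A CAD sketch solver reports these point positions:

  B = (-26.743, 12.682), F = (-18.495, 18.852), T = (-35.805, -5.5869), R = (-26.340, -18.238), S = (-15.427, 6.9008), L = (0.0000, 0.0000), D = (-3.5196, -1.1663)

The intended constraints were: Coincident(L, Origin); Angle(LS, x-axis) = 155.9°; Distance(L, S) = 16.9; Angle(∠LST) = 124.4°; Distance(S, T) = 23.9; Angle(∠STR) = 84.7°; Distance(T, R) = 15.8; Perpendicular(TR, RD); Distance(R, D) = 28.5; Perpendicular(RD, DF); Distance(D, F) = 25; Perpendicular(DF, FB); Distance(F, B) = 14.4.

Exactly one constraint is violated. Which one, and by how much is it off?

Distance(F, B) = 14.4 — off by 4.10.

L = (0.00, 0.00) ✓; LS at 155.9° ✓; |LS| = 16.90 ✓; ∠LST = 124.4° ✓; |ST| = 23.90 ✓; ∠STR = 84.70° ✓; |TR| = 15.80 ✓; ∠(TR, RD) = 90.00° ✓; |RD| = 28.50 ✓; ∠(RD, DF) = 90.00° ✓; |DF| = 25.00 ✓; ∠(DF, FB) = 90.00° ✓; |FB| = 10.30 ✗.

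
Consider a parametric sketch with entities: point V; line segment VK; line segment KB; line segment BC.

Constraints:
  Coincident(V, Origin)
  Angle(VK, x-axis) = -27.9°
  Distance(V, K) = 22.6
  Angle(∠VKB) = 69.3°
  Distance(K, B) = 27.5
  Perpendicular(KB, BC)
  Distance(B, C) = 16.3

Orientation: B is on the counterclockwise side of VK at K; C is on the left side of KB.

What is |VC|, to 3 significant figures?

20.1

V is at the origin; VK runs at -27.9° with length 22.6, so K = 22.6·(cos -27.9°, sin -27.9°) = (20.0, -10.6). ∠VKB = 69.3°, so KB runs at -27.9° + (180° − 69.3°) = 82.8° from the x-axis; with |KB| = 27.5, B = K + 27.5·(cos 82.8°, sin 82.8°) = (23.4, 16.7). KB is perpendicular to BC; with |BC| = 16.3 on the left of KB, C = B + 16.3·(-0.992, 0.125) = (7.25, 18.8). Then |VC| = |C − V| = 20.1.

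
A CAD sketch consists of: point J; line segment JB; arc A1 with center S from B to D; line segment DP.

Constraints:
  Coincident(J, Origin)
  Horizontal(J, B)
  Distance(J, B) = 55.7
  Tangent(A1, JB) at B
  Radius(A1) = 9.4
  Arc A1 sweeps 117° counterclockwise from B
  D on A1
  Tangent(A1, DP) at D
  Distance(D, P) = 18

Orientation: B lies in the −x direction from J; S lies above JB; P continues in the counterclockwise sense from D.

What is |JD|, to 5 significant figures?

49.259

A1 meets JB tangentially, so SB is at right angles to JB, so S = B + (0, 9.4) = (-55.700, 9.4000). On A1, B sits at bearing -90° from S; a 117° counterclockwise sweep puts D at bearing 27°, so D = S + 9.4·(cos 27°, sin 27°) = (-47.325, 13.668). Then |JD| = |D − J| = 49.259.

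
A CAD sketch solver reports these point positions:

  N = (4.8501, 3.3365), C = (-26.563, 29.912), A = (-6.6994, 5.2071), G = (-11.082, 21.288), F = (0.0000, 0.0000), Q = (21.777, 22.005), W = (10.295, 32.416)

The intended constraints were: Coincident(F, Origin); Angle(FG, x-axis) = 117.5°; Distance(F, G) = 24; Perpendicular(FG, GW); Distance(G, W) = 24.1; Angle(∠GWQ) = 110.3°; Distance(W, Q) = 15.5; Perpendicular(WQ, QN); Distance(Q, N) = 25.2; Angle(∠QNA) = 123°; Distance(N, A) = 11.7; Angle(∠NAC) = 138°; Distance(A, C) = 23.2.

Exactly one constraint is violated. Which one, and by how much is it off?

Distance(A, C) = 23.2 — off by 8.50.

F = (0.00, 0.00) ✓; FG at 117.5° ✓; |FG| = 24.00 ✓; ∠(FG, GW) = 90.00° ✓; |GW| = 24.10 ✓; ∠GWQ = 110.3° ✓; |WQ| = 15.50 ✓; ∠(WQ, QN) = 90.00° ✓; |QN| = 25.20 ✓; ∠QNA = 123.0° ✓; |NA| = 11.70 ✓; ∠NAC = 138.0° ✓; |AC| = 31.70 ✗.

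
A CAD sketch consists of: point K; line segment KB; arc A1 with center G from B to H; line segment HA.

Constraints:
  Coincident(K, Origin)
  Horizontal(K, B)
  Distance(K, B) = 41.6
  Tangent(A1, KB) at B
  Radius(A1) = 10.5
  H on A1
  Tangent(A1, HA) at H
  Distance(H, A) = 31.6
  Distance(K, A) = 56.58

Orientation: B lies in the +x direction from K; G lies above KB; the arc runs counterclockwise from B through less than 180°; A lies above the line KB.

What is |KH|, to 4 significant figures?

53.18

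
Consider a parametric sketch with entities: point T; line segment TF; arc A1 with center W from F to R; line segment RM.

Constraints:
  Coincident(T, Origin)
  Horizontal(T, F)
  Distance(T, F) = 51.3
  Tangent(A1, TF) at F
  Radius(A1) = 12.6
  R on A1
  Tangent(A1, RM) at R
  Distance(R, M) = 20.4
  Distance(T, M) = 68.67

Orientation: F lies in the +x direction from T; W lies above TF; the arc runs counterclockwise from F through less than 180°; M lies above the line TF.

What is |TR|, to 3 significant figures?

65.4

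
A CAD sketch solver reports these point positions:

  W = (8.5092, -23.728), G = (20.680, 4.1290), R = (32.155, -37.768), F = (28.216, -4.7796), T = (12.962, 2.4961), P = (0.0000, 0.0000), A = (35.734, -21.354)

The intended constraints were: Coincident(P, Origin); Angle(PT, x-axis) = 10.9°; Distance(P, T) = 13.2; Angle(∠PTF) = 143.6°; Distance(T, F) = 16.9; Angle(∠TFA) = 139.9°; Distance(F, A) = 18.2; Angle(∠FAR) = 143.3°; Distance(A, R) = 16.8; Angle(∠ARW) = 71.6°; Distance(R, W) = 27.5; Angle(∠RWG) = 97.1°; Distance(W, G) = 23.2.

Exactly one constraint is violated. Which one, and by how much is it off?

Distance(W, G) = 23.2 — off by 7.20.

P = (0.00, 0.00) ✓; PT at 10.90° ✓; |PT| = 13.20 ✓; ∠PTF = 143.6° ✓; |TF| = 16.90 ✓; ∠TFA = 139.9° ✓; |FA| = 18.20 ✓; ∠FAR = 143.3° ✓; |AR| = 16.80 ✓; ∠ARW = 71.60° ✓; |RW| = 27.50 ✓; ∠RWG = 97.10° ✓; |WG| = 30.40 ✗.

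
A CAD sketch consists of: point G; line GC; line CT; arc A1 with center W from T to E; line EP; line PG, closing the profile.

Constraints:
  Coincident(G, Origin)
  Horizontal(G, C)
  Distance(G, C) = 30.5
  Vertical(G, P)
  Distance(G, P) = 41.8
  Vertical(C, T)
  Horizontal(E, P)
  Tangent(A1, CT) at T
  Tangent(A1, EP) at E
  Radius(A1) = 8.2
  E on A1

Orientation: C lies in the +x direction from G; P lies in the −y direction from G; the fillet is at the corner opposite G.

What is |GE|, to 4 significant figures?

47.38

G is at the origin; G and C share the same y with |GC| = 30.5 and C on the +x side, so C = (30.50, 0.000). GP is vertical with |GP| = 41.8 and P on the −y side, so P = (0.000, -41.80). The virtual corner opposite G is at (30.50, -41.80). Since A1 is tangent to CT there, WT ⟂ CT and tangency of A1 to EP means the radius WE is perpendicular to EP, with radius 8.2, so the center W sits 8.2 in from both sides at W = (22.30, -33.60). That places the tangent points at T = (30.50, -33.60) on CT and E = (22.30, -41.80) on EP. Then |GE| = |E − G| = 47.38.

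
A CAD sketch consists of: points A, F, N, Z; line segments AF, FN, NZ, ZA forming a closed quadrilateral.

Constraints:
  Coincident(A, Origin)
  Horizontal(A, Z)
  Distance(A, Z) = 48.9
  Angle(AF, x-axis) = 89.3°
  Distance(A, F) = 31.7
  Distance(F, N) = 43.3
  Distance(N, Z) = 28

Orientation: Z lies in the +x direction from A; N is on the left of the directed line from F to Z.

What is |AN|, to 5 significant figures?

51.431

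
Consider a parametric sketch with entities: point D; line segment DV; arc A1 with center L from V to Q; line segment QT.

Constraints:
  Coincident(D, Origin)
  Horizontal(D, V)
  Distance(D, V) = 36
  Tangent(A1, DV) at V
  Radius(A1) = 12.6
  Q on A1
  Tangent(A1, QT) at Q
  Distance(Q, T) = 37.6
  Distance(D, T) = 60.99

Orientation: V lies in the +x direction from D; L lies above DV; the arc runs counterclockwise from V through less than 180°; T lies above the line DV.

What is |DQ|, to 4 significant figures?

50.70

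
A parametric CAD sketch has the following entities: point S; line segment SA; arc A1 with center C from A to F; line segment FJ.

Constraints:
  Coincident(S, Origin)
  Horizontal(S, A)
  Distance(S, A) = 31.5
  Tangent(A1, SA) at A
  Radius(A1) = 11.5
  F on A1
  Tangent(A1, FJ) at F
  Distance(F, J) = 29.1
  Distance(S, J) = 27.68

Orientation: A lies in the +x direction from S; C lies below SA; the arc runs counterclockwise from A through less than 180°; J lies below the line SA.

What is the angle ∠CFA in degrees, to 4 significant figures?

64.04°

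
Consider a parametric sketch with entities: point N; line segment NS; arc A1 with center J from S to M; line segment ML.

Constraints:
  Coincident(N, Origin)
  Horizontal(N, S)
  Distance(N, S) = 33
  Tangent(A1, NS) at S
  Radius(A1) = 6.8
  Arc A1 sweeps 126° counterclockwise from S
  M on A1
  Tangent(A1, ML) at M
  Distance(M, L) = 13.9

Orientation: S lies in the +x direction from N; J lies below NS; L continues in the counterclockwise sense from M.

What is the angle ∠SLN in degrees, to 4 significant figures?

51.38°

N is at the origin; NS is horizontal with |NS| = 33.0 and S on the +x side, so S = (33.00, 0.000). The tangent condition forces JS to be normal to NS, so J = S + (0, -6.8) = (33.00, -6.800). On A1, S sits at bearing 90° from J; a 126° counterclockwise sweep puts M at bearing 216°, so M = J + 6.8·(cos 216°, sin 216°) = (27.50, -10.80). Tangency of A1 to ML means the radius JM is perpendicular to ML, so ML runs along (−sin 216°, cos 216°); with |ML| = 13.9, L = (35.67, -22.04). Then cos ∠SLN = LS·LN / (|LS||LN|), giving 51.38°.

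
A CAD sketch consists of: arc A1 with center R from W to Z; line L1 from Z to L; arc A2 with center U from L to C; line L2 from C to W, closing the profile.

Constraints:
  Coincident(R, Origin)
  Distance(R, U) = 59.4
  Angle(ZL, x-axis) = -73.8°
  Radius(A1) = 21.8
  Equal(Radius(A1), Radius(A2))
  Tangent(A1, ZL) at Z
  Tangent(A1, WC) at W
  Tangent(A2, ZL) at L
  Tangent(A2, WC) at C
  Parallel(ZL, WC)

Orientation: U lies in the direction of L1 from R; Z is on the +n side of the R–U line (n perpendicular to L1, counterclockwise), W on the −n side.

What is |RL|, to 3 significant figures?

63.3

The slot axis is L1's direction at -73.8°, so u = (cos -73.8°, sin -73.8°) = (0.279, -0.960) and n = (−sin -73.8°, cos -73.8°) = (0.960, 0.279). R is at the origin and U lies 59.4 along u from R, so U = 59.4·u = (16.6, -57.0). Tangency of A1 to both parallel lines with radius 21.8 puts Z and W at R ± 21.8·n: Z = (20.9, 6.08), W = (-20.9, -6.08). Equal radii place L and C the same way about U: L = U + 21.8·n = (37.5, -51.0), C = U − 21.8·n = (-4.36, -63.1). Then |RL| = |L − R| = 63.3.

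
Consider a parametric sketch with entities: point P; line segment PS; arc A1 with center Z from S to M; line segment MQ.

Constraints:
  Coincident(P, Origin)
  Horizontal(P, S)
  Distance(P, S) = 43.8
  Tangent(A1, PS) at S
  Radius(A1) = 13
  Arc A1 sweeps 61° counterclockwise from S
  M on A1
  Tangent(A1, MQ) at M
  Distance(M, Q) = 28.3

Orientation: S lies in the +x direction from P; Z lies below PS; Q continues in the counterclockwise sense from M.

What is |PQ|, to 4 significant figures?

36.59

P is at the origin; P and S share the same y with |PS| = 43.8 and S on the +x side, so S = (43.80, 0.000). A1 meets PS tangentially, so ZS is at right angles to PS, so Z = S + (0, -13) = (43.80, -13.00). On A1, S sits at bearing 90° from Z; a 61° counterclockwise sweep puts M at bearing 151°, so M = Z + 13.0·(cos 151°, sin 151°) = (32.43, -6.697). A1 meets MQ tangentially, so ZM is at right angles to MQ, so MQ runs along (−sin 151°, cos 151°); with |MQ| = 28.3, Q = (18.71, -31.45). Then |PQ| = |Q − P| = 36.59.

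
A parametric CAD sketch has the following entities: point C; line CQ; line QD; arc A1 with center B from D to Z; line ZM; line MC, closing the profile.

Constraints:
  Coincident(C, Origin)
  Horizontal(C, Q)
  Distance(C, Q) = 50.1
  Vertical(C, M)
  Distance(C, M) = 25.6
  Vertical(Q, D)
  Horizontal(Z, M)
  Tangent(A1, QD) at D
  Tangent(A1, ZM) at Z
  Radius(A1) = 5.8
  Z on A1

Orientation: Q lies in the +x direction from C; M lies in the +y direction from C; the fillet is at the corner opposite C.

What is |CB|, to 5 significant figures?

48.523

C is at the origin; CQ is horizontal with |CQ| = 50.1 and Q on the +x side, so Q = (50.100, 0.0000). C and M share the same x with |CM| = 25.6 and M on the +y side, so M = (0.0000, 25.600). The virtual corner opposite C is at (50.100, 25.600). Tangency of A1 to QD means the radius BD is perpendicular to QD and A1 meets ZM tangentially, so BZ is at right angles to ZM, with radius 5.8, so the center B sits 5.8 in from both sides at B = (44.300, 19.800). Then |CB| = |B − C| = 48.523.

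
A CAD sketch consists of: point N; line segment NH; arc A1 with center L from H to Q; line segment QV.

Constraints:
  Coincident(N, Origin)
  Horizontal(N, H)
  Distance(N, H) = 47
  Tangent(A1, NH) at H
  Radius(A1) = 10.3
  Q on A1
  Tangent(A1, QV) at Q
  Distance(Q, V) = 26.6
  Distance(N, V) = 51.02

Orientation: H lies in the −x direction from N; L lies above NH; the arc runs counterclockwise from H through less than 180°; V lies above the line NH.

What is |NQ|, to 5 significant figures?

38.019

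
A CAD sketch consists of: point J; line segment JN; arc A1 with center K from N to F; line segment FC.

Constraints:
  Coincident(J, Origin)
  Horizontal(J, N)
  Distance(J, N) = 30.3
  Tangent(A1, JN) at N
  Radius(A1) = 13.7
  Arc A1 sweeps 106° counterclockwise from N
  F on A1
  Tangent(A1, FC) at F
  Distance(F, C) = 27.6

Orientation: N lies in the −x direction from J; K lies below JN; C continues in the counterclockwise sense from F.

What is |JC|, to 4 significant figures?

56.77

J is at the origin; JN is horizontal with |JN| = 30.3 and N on the −x side, so N = (-30.30, 0.000). Tangency of A1 to JN means the radius KN is perpendicular to JN, so K = N + (0, -13.7) = (-30.30, -13.70). On A1, N sits at bearing 90° from K; a 106° counterclockwise sweep puts F at bearing 196°, so F = K + 13.7·(cos 196°, sin 196°) = (-43.47, -17.48). Tangency of A1 to FC means the radius KF is perpendicular to FC, so FC runs along (−sin 196°, cos 196°); with |FC| = 27.6, C = (-35.86, -44.01). Then |JC| = |C − J| = 56.77.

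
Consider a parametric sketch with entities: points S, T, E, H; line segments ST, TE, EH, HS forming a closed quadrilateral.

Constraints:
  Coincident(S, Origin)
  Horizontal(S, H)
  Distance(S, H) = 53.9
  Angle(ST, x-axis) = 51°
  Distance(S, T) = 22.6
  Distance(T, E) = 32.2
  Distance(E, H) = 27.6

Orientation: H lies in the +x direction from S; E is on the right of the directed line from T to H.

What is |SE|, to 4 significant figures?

30.79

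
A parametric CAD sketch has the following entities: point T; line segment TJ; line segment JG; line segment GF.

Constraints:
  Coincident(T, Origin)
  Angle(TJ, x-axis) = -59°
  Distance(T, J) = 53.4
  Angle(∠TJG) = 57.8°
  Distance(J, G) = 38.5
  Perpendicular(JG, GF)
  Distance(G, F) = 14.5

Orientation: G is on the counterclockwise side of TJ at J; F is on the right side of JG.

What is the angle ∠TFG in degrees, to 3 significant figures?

9.55°

T is at the origin; TJ runs at -59.0° with length 53.4, so J = 53.4·(cos -59.0°, sin -59.0°) = (27.5, -45.8). ∠TJG = 57.8°, so JG runs at -59.0° + (180° − 57.8°) = 63.2° from the x-axis; with |JG| = 38.5, G = J + 38.5·(cos 63.2°, sin 63.2°) = (44.9, -11.4). The perpendicularity gives GF at right angles to JG; with |GF| = 14.5 on the right of JG, F = G + 14.5·(0.893, -0.451) = (57.8, -17.9). Then cos ∠TFG = FT·FG / (|FT||FG|), giving 9.55°.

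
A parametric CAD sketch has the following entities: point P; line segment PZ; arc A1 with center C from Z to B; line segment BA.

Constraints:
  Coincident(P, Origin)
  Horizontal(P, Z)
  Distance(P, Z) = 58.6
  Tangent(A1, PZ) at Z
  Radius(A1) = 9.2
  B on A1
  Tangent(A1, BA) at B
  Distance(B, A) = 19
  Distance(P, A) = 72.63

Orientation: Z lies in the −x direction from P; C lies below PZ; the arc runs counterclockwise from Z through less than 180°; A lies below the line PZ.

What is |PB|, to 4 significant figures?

68.48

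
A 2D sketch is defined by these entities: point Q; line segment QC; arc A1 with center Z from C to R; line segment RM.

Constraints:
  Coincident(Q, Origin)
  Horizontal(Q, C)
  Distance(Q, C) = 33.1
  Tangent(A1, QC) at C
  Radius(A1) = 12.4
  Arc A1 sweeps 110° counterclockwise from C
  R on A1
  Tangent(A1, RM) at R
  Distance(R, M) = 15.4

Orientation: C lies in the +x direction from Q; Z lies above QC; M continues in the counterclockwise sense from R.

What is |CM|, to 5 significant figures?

31.761

Q is at the origin; Q and C share the same y with |QC| = 33.1 and C on the +x side, so C = (33.100, 0.0000). Tangency of A1 to QC means the radius ZC is perpendicular to QC, so Z = C + (0, 12.4) = (33.100, 12.400). On A1, C sits at bearing -90° from Z; a 110° counterclockwise sweep puts R at bearing 20°, so R = Z + 12.4·(cos 20°, sin 20°) = (44.752, 16.641). Since A1 is tangent to RM there, ZR ⟂ RM, so RM runs along (−sin 20°, cos 20°); with |RM| = 15.4, M = (39.485, 31.112). Then |CM| = |M − C| = 31.761.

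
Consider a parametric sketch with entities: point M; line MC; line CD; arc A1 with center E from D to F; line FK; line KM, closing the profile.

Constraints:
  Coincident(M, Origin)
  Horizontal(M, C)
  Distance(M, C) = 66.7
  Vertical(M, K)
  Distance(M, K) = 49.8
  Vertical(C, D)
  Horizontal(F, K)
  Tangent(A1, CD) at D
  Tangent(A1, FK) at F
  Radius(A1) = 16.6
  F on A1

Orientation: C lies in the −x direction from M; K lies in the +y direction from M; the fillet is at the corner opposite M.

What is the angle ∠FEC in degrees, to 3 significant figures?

153°

M is at the origin; MC is horizontal with |MC| = 66.7 and C on the −x side, so C = (-66.7, 0.00). M and K share the same x with |MK| = 49.8 and K on the +y side, so K = (0.00, 49.8). The virtual corner opposite M is at (-66.7, 49.8). A1 meets CD tangentially, so ED is at right angles to CD and since A1 is tangent to FK there, EF ⟂ FK, with radius 16.6, so the center E sits 16.6 in from both sides at E = (-50.1, 33.2). That places the tangent points at D = (-66.7, 33.2) on CD and F = (-50.1, 49.8) on FK. Then cos ∠FEC = EF·EC / (|EF||EC|), giving 153°.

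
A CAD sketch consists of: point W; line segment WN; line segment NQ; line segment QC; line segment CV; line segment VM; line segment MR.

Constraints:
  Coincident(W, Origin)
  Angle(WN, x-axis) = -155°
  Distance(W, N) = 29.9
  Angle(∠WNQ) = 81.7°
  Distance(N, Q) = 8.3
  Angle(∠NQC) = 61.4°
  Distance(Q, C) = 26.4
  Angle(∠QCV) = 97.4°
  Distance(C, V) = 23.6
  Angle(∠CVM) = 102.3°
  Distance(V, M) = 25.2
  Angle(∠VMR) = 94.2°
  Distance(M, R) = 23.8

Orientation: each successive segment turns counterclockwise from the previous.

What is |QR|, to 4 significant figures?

10.87

W is at the origin; WN runs at -155.0° with length 29.9, so N = (-27.10, -12.64). ∠WNQ = 81.7° gives NQ at -56.70° from the x-axis; with |NQ| = 8.3, Q = (-22.54, -19.57). ∠NQC = 61.4° gives QC at 61.90° from the x-axis; with |QC| = 26.4, C = (-10.11, 3.715). ∠QCV = 97.4° gives CV at 144.5° from the x-axis; with |CV| = 23.6, V = (-29.32, 17.42). ∠CVM = 102.3° gives VM at -137.8° from the x-axis; with |VM| = 25.2, M = (-47.99, 0.4919). ∠VMR = 94.2° gives MR at -52.00° from the x-axis; with |MR| = 23.8, R = (-33.34, -18.26). Then |QR| = |R − Q| = 10.87.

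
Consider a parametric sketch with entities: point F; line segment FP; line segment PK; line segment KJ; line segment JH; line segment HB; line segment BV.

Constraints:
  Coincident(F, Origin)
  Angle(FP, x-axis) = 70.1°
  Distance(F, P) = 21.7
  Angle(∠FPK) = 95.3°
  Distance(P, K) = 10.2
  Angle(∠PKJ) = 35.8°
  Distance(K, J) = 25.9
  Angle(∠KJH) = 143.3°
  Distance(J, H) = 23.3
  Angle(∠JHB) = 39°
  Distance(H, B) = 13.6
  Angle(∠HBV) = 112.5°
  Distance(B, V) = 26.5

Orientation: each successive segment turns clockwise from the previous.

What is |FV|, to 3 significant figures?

2.78

F is at the origin; FP runs at 70.1° with length 21.7, so P = (7.39, 20.4). ∠FPK = 95.3° gives PK at -14.6° from the x-axis; with |PK| = 10.2, K = (17.3, 17.8). ∠PKJ = 35.8° gives KJ at -159° from the x-axis; with |KJ| = 25.9, J = (-6.89, 8.47). ∠KJH = 143.3° gives JH at 164° from the x-axis; with |JH| = 23.3, H = (-29.3, 14.7). ∠JHB = 39.0° gives HB at 23.5° from the x-axis; with |HB| = 13.6, B = (-16.9, 20.1). ∠HBV = 112.5° gives BV at -44.0° from the x-axis; with |BV| = 26.5, V = (2.19, 1.71). Then |FV| = |V − F| = 2.78.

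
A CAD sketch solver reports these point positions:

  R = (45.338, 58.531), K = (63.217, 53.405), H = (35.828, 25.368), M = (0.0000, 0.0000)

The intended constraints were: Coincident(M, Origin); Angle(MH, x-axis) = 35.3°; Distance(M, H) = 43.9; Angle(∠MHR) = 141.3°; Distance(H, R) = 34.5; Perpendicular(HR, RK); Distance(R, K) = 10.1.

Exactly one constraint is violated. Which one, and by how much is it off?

Distance(R, K) = 10.1 — off by 8.50.

M = (0.00, 0.00) ✓; MH at 35.30° ✓; |MH| = 43.90 ✓; ∠MHR = 141.3° ✓; |HR| = 34.50 ✓; ∠(HR, RK) = 90.00° ✓; |RK| = 18.60 ✗.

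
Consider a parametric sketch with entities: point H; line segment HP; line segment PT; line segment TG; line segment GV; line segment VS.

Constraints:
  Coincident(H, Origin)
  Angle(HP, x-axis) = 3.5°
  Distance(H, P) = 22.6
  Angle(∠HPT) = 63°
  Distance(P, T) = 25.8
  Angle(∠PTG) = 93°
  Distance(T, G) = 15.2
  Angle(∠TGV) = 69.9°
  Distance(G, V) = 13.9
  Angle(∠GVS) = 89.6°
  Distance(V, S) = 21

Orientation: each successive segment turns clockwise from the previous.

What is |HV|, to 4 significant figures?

9.545

H is at the origin; HP runs at 3.5° with length 22.6, so P = (22.56, 1.380). ∠HPT = 63.0° gives PT at -113.5° from the x-axis; with |PT| = 25.8, T = (12.27, -22.28). ∠PTG = 93.0° gives TG at 159.5° from the x-axis; with |TG| = 15.2, G = (-1.967, -16.96). ∠TGV = 69.9° gives GV at 49.40° from the x-axis; with |GV| = 13.9, V = (7.078, -6.403). Then |HV| = |V − H| = 9.545.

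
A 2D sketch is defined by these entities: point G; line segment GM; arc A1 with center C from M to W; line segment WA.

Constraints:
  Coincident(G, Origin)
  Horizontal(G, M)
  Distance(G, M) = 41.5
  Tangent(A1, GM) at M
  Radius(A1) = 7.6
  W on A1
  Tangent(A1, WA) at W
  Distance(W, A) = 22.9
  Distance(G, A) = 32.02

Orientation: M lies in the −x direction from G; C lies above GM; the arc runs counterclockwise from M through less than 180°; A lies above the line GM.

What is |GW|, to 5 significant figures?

35.300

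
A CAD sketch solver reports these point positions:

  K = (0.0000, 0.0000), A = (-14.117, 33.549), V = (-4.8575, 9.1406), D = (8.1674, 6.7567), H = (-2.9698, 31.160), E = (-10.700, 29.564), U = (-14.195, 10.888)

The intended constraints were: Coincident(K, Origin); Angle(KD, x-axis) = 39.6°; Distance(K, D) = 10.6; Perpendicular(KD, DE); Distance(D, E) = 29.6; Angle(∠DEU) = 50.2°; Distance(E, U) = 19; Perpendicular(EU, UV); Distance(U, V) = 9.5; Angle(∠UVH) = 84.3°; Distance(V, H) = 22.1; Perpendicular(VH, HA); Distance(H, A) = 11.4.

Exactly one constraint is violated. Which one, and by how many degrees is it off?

Perpendicular(VH, HA) — off by 7.20°.

K = (0.00, 0.00) ✓; KD at 39.60° ✓; |KD| = 10.60 ✓; ∠(KD, DE) = 90.00° ✓; |DE| = 29.60 ✓; ∠DEU = 50.20° ✓; |EU| = 19.00 ✓; ∠(EU, UV) = 90.00° ✓; |UV| = 9.500 ✓; ∠UVH = 84.30° ✓; |VH| = 22.10 ✓; ∠(VH, HA) = 82.80° ✗; |HA| = 11.40 ✓.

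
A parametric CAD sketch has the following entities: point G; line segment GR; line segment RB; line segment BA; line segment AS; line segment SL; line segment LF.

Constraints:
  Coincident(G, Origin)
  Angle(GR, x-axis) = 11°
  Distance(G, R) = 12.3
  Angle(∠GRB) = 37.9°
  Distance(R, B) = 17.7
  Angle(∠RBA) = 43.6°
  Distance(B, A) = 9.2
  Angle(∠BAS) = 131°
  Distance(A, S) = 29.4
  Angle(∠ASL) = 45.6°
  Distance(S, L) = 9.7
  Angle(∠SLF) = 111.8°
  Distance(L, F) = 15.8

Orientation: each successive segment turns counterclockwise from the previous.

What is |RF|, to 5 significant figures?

5.6742

G is at the origin; GR runs at 11.0° with length 12.3, so R = (12.074, 2.3470). ∠GRB = 37.9° gives RB at 153.10° from the x-axis; with |RB| = 17.7, B = (-3.7108, 10.355). ∠RBA = 43.6° gives BA at -70.500° from the x-axis; with |BA| = 9.2, A = (-0.63978, 1.6827). ∠BAS = 131.0° gives AS at -21.500° from the x-axis; with |AS| = 29.4, S = (26.714, -9.0924). ∠ASL = 45.6° gives SL at 112.90° from the x-axis; with |SL| = 9.7, L = (22.940, -0.15689). ∠SLF = 111.8° gives LF at -178.90° from the x-axis; with |LF| = 15.8, F = (7.1429, -0.46021). Then |RF| = |F − R| = 5.6742.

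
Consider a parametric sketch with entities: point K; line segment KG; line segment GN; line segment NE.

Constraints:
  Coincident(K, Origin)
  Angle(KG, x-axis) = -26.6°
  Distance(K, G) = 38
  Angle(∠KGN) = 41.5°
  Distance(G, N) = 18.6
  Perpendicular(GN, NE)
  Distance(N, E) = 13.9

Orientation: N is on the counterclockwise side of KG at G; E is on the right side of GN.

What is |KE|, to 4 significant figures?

40.30

K is at the origin; KG runs at -26.6° with length 38.0, so G = 38.0·(cos -26.6°, sin -26.6°) = (33.98, -17.01). ∠KGN = 41.5°, so GN runs at -26.6° + (180° − 41.5°) = 111.9° from the x-axis; with |GN| = 18.6, N = G + 18.6·(cos 111.9°, sin 111.9°) = (27.04, 0.2429). GN is perpendicular to NE; with |NE| = 13.9 on the right of GN, E = N + 13.9·(0.9278, 0.3730) = (39.94, 5.427). Then |KE| = |E − K| = 40.30.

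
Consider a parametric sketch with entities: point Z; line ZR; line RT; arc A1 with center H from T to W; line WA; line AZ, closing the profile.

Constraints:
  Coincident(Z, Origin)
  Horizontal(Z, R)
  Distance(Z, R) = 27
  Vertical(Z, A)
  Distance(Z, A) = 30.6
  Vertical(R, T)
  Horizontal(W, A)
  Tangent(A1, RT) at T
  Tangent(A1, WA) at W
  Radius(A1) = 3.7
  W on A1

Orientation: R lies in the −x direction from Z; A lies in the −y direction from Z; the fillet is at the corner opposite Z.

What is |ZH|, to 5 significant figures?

35.588

Z is at the origin; Z and R share the same y with |ZR| = 27.0 and R on the −x side, so R = (-27.000, 0.0000). ZA is vertical with |ZA| = 30.6 and A on the −y side, so A = (0.0000, -30.600). The virtual corner opposite Z is at (-27.000, -30.600). Since A1 is tangent to RT there, HT ⟂ RT and A1 meets WA tangentially, so HW is at right angles to WA, with radius 3.7, so the center H sits 3.7 in from both sides at H = (-23.300, -26.900). Then |ZH| = |H − Z| = 35.588.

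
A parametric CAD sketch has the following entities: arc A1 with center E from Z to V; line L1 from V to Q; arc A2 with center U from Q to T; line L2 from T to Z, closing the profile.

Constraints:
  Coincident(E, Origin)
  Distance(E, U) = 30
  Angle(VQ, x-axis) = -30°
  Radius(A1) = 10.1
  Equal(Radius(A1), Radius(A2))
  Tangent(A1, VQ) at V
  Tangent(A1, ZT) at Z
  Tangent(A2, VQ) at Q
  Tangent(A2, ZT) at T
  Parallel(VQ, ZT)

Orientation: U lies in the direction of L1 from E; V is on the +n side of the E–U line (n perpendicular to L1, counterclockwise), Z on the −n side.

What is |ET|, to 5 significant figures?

31.655

The slot axis is L1's direction at -30.0°, so u = (cos -30.0°, sin -30.0°) = (0.86603, -0.50000) and n = (−sin -30.0°, cos -30.0°) = (0.50000, 0.86603). E is at the origin and U lies 30.0 along u from E, so U = 30.0·u = (25.981, -15.000). Tangency of A1 to both parallel lines with radius 10.1 puts V and Z at E ± 10.1·n: V = (5.0500, 8.7469), Z = (-5.0500, -8.7469). Equal radii place Q and T the same way about U: Q = U + 10.1·n = (31.031, -6.2531), T = U − 10.1·n = (20.931, -23.747). Then |ET| = |T − E| = 31.655.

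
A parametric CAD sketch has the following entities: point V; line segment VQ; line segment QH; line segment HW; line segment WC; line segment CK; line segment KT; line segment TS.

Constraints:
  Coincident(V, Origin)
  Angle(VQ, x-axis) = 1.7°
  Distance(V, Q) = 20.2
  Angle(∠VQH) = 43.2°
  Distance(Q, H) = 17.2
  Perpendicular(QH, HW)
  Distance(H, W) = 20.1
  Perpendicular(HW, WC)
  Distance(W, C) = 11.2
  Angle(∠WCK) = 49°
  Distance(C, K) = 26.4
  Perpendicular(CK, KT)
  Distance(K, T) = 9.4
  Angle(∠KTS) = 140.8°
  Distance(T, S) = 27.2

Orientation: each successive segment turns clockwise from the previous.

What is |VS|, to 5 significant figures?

28.036

CK is perpendicular to KT, so KT runs at -176.10°; with |KT| = 9.4, T = (-5.8296, -16.377). ∠KTS = 140.8° gives TS at 144.70° from the x-axis; with |TS| = 27.2, S = (-28.029, -0.65882). Then |VS| = |S − V| = 28.036.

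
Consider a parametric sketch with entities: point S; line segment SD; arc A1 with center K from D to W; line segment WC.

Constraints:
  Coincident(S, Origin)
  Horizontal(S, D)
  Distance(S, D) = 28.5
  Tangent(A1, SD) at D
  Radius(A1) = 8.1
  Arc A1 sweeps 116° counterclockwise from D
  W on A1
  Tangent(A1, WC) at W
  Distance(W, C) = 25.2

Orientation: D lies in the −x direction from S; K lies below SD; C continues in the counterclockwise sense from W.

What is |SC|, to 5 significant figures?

42.288

On A1, D sits at bearing 90° from K; a 116° counterclockwise sweep puts W at bearing 206°, so W = K + 8.1·(cos 206°, sin 206°) = (-35.780, -11.651). The tangent condition forces KW to be normal to WC, so WC runs along (−sin 206°, cos 206°); with |WC| = 25.2, C = (-24.733, -34.300). Then |SC| = |C − S| = 42.288.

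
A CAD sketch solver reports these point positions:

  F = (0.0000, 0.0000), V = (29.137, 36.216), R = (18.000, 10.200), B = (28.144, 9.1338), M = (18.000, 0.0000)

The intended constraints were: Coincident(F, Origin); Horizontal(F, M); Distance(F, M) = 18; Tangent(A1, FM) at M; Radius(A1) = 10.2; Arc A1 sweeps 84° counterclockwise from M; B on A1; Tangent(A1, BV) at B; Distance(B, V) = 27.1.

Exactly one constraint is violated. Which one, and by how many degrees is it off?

Tangent(A1, BV) at B — off by 3.90°.

F = (0.00, 0.00) ✓; F.y = 0.00, M.y = 0.00 ✓; |FM| = 18.00 ✓; ∠(RM, MF) = 90.00° ✓; |RM| = 10.20 ✓; bearing(R→B) − bearing(R→M) = 84.00° ✓; |RB| = 10.20 ✓; ∠(RB, BV) = 86.10° ✗; |BV| = 27.10 ✓.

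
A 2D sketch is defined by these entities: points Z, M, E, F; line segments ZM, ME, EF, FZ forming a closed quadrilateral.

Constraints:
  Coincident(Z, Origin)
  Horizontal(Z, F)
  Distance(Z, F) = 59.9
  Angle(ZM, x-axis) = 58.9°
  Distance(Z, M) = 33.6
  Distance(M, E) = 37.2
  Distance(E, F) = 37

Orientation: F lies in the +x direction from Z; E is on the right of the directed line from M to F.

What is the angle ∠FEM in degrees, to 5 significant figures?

87.604°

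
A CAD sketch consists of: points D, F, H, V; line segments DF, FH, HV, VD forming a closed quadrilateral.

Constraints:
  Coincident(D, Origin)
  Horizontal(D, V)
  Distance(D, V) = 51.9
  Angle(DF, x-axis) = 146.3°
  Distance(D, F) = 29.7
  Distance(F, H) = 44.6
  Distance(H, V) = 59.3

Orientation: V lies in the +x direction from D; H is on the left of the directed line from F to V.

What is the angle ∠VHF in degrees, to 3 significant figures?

96.9°

D is at the origin; D and V share the same y with |DV| = 51.9 and V in +x, so V = (51.9, 0). DF runs at 146.3° with |DF| = 29.7, so F = (-24.7, 16.5). H is determined by |FH| = 44.6 and |HV| = 59.3 together: it lies at the intersection of circle(F, 44.6) and circle(V, 59.3). With |FV| = 78.4, the foot of the radical line on FV is 29.4 from F and the perpendicular offset is √(44.6² − 29.4²) = 33.5. Taking the left-of-FV solution: H = (11.1, 43.0).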